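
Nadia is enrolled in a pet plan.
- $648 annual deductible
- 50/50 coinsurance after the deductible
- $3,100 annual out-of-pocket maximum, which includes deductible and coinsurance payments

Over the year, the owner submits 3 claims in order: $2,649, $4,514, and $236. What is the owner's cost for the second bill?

$1,451.50

#1 ($2,649): $648 to deductible, leaving $2,001; coinsurance $2,001 × 50% = $1,000.50. Owner owes $1,648.50 (running OOP $1,648.50).
#2 ($4,514): deductible met; 50% of $4,514 = $2,257. That would push OOP to $3,905.50, over the $3,100 cap, so owner pays $3,100 − $1,648.50 = $1,451.50.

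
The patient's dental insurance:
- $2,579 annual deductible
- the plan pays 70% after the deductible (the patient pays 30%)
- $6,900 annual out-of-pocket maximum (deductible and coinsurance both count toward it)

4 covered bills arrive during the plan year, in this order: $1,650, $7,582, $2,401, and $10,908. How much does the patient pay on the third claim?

$720.30

Claim 1 ($1,650): entire amount goes to the deductible. Cost to patient: $1,650. OOP to date $1,650.
Claim 2 ($7,582): $929 to deductible, leaving $6,653; patient's 30% is $1,995.90. Cost to patient: $2,924.90. OOP to date $4,574.90.
Claim 3 ($2,401): deductible met; 30% of $2,401 = $720.30. Cost to patient: $720.30. OOP to date $5,295.20.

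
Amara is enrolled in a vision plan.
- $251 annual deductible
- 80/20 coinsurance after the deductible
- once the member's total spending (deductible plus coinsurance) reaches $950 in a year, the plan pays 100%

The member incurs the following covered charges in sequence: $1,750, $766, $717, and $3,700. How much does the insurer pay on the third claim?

$573.60

Claim 1 — $1,750: $251 finishes the deductible; $1,499 goes to coinsurance; member's 20% is $299.80. Member pays $550.80; OOP now $550.80. Insurer: $1,750 − $550.80 = $1,199.20.
Claim 2 — $766: deductible already satisfied, so member's share is 20% × $766 = $153.20. Member owes $153.20 (running OOP $704). Insurer: $766 − $153.20 = $612.80.
Claim 3 — $717: deductible met; 20% of $717 = $143.40. Cost to member: $143.40. OOP to date $847.40. Plan pays $717 − $143.40 = $573.60.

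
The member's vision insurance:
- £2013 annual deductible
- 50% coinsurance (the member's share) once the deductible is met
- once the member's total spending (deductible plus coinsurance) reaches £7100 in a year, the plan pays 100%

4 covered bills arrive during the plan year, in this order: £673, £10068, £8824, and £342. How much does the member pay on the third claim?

Claim 1 (£673): entire amount goes to the deductible. Member pays £673; OOP now £673.
Claim 2 (£10068): deductible takes £1340, £8728 remains; coinsurance £8728 × 50% = £4364. Cost to member: £5704. OOP to date £6377.
Claim 3 (£8824): deductible already satisfied, so member's share is 50% × £8824 = £4412. That would push OOP to £10789, over the £7100 cap, so member pays £7100 − £6377 = £723.

£723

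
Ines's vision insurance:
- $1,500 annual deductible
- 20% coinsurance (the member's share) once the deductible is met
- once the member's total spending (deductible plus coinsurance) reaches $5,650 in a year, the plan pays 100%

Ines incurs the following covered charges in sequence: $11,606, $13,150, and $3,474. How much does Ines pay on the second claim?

$2,128.80

#1 ($11,606): $1,500 to deductible, leaving $10,106; 20% of $10,106 = $2,021.20. Member pays $3,521.20; OOP now $3,521.20.
#2 ($13,150): deductible already satisfied, so member's share is 20% × $13,150 = $2,630. That would push OOP to $6,151.20, over the $5,650 cap, so member pays $5,650 − $3,521.20 = $2,128.80.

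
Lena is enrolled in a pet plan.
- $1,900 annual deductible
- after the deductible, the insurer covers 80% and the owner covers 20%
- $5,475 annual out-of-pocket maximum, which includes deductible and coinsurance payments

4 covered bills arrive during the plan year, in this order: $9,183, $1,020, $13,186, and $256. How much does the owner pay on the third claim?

Claim 1 — $9,183: $1,900 finishes the deductible; $7,283 goes to coinsurance; coinsurance $7,283 × 20% = $1,456.60. Owner owes $3,356.60 (running OOP $3,356.60).
Claim 2 — $1,020: deductible already satisfied, so owner's share is 20% × $1,020 = $204. Owner pays $204; OOP now $3,560.60.
Claim 3 — $13,186: deductible met; 20% of $13,186 = $2,637.20. Adding that to $3,560.60 gives $6,197.80, past the $5,475 cap; owner pays only $5,475 − $3,560.60 = $1,914.40.

$1,914.40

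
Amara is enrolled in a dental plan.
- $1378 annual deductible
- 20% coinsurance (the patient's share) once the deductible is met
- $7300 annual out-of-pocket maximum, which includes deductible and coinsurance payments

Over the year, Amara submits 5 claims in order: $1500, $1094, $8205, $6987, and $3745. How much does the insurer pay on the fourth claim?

Claim 1 — $1500: deductible takes $1378, $122 remains; 20% of $122 = $24.40. Patient pays $1402.40; OOP now $1402.40. Insurer: $1500 − $1402.40 = $97.60.
Claim 2 — $1094: 20% coinsurance on $1094 = $218.80. Patient pays $218.80; OOP now $1621.20. Insurer: $1094 − $218.80 = $875.20.
Claim 3 — $8205: deductible already satisfied, so patient's share is 20% × $8205 = $1641. Patient owes $1641 (running OOP $3262.20). Plan pays $8205 − $1641 = $6564.
Claim 4 — $6987: 20% coinsurance on $6987 = $1397.40. Cost to patient: $1397.40. OOP to date $4659.60. Plan pays $6987 − $1397.40 = $5589.60.

$5589.60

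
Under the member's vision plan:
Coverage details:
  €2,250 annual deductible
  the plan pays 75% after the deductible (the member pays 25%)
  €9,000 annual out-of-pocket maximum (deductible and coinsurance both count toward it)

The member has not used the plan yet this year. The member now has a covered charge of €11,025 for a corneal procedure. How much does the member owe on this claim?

Nothing has been paid toward the €2,250 deductible, so the first €2,250 of this charge is applied there.
After the €2,250 deductible portion, €11,025 − €2,250 = €8,775 is subject to coinsurance.
Coinsurance: €8,775 × 25% = €2,193.75.
That puts the member's cost at €2,250 + €2,193.75 = €4,443.75 before any cap.
Total out-of-pocket so far would be €0 + €4,443.75 = €4,443.75, below the €9,000 cap — no reduction.

€4,443.75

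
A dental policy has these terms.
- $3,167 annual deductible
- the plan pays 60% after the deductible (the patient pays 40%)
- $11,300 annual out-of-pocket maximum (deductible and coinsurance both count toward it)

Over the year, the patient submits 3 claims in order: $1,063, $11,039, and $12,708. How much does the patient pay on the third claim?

$4,559

Bill 1, $1,063: entire amount goes to the deductible. Patient pays $1,063; OOP now $1,063.
Bill 2, $11,039: $2,104 finishes the deductible; $8,935 goes to coinsurance; 40% of $8,935 = $3,574. Patient pays $5,678; OOP now $6,741.
Bill 3, $12,708: deductible already satisfied, so patient's share is 40% × $12,708 = $5,083.20. That would push OOP to $11,824.20, over the $11,300 cap, so patient pays $11,300 − $6,741 = $4,559.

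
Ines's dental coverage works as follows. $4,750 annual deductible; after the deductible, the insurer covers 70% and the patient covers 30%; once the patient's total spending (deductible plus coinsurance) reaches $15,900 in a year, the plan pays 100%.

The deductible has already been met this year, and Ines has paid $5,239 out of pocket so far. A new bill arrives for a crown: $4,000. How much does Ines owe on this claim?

With the deductible met, the entire $4,000 is subject to coinsurance.
Coinsurance: $4,000 × 30% = $1,200.
Total out-of-pocket so far would be $5,239 + $1,200 = $6,439, below the $15,900 cap — no reduction.

$1,200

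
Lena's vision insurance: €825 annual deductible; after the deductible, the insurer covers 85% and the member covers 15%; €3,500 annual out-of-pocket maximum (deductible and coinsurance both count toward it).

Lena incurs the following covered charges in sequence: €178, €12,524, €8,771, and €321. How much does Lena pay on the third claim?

Bill 1, €178: entire amount goes to the deductible. Member pays €178; OOP now €178.
Bill 2, €12,524: €647 to deductible, leaving €11,877; coinsurance €11,877 × 15% = €1,781.55. Cost to member: €2,428.55. OOP to date €2,606.55.
Bill 3, €8,771: 15% coinsurance on €8,771 = €1,315.65. Adding that to €2,606.55 gives €3,922.20, past the €3,500 cap; member pays only €3,500 − €2,606.55 = €893.45.

€893.45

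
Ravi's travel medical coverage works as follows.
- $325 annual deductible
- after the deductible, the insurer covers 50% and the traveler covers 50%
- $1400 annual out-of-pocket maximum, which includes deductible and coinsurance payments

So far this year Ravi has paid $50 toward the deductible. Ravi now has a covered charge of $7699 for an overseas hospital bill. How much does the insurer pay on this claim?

Remaining deductible: $325 − $50 = $275.
That leaves $7699 − $275 = $7424 for coinsurance.
Traveler's 50% share of $7424 is $3712.
That puts the traveler's cost at $275 + $3712 = $3987 before any cap.
Year-to-date out-of-pocket would reach $50 + $3987 = $4037, above the $1400 maximum, so the traveler pays only $1400 − $50 = $1350.
Insurer pays the balance: $7699 − $1350 = $6349.

$6349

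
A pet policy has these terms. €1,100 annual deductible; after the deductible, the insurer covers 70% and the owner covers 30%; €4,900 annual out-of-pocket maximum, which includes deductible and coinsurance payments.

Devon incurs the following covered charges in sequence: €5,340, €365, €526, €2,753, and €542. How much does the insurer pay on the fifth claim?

#1 (€5,340): €1,100 to deductible, leaving €4,240; 30% of €4,240 = €1,272. Cost to owner: €2,372. OOP to date €2,372. Plan pays €5,340 − €2,372 = €2,968.
#2 (€365): 30% coinsurance on €365 = €109.50. Owner owes €109.50 (running OOP €2,481.50). Plan pays €365 − €109.50 = €255.50.
#3 (€526): 30% coinsurance on €526 = €157.80. Cost to owner: €157.80. OOP to date €2,639.30. Insurer: €526 − €157.80 = €368.20.
#4 (€2,753): deductible met; 30% of €2,753 = €825.90. Owner owes €825.90 (running OOP €3,465.20). Plan pays €2,753 − €825.90 = €1,927.10.
#5 (€542): 30% coinsurance on €542 = €162.60. Owner pays €162.60; OOP now €3,627.80. Plan pays €542 − €162.60 = €379.40.

€379.40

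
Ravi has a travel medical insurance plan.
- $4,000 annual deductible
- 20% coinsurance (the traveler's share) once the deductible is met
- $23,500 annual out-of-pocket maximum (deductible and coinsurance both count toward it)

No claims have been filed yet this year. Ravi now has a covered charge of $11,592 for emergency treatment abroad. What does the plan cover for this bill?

Nothing has been paid toward the $4,000 deductible, so the first $4,000 of this charge is applied there.
The remaining $7,592 (= $11,592 − $4,000) moves to coinsurance.
Coinsurance: $7,592 × 20% = $1,518.40.
That puts the traveler's cost at $4,000 + $1,518.40 = $5,518.40 before any cap.
Year-to-date out-of-pocket becomes $0 + $5,518.40 = $5,518.40, still under the $23,500 maximum, so no cap applies.
The plan picks up $11,592 − $5,518.40 = $6,073.60.

$6,073.60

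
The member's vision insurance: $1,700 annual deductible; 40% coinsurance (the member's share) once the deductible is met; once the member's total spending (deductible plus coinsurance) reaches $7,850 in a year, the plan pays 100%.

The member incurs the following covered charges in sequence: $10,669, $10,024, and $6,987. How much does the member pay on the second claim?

$2,562.40

Claim 1 — $10,669: deductible takes $1,700, $8,969 remains; 40% of $8,969 = $3,587.60. Member owes $5,287.60 (running OOP $5,287.60).
Claim 2 — $10,024: deductible met; 40% of $10,024 = $4,009.60. Adding that to $5,287.60 gives $9,297.20, past the $7,850 cap; member pays only $7,850 − $5,287.60 = $2,562.40.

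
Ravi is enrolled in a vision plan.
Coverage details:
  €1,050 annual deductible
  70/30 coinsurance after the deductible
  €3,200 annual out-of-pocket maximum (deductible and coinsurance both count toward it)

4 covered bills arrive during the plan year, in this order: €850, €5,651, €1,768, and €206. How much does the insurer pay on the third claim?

Bill 1, €850: fully absorbed by the deductible. Cost to member: €850. OOP to date €850. Plan pays €850 − €850 = €0.
Bill 2, €5,651: deductible takes €200, €5,451 remains; member's 30% is €1,635.30. Cost to member: €1,835.30. OOP to date €2,685.30. Insurer: €5,651 − €1,835.30 = €3,815.70.
Bill 3, €1,768: deductible already satisfied, so member's share is 30% × €1,768 = €530.40. That would push OOP to €3,215.70, over the €3,200 cap, so member pays €3,200 − €2,685.30 = €514.70. Plan pays €1,768 − €514.70 = €1,253.30.

€1,253.30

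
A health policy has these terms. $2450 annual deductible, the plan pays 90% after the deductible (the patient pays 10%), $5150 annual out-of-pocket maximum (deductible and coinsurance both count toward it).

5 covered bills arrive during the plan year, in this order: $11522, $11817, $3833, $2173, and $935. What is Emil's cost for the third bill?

$383.30

Claim 1 — $11522: $2450 to deductible, leaving $9072; coinsurance $9072 × 10% = $907.20. Patient owes $3357.20 (running OOP $3357.20).
Claim 2 — $11817: deductible met; 10% of $11817 = $1181.70. Patient pays $1181.70; OOP now $4538.90.
Claim 3 — $3833: 10% coinsurance on $3833 = $383.30. Patient pays $383.30; OOP now $4922.20.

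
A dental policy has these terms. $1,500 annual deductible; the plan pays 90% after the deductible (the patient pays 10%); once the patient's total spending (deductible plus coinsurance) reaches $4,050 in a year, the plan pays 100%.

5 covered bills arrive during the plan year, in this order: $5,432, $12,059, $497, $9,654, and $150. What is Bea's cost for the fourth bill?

$901.20

Claim 1 ($5,432): deductible takes $1,500, $3,932 remains; 10% of $3,932 = $393.20. Cost to patient: $1,893.20. OOP to date $1,893.20.
Claim 2 ($12,059): deductible already satisfied, so patient's share is 10% × $12,059 = $1,205.90. Cost to patient: $1,205.90. OOP to date $3,099.10.
Claim 3 ($497): 10% coinsurance on $497 = $49.70. Patient pays $49.70; OOP now $3,148.80.
Claim 4 ($9,654): deductible met; 10% of $9,654 = $965.40. Adding that to $3,148.80 gives $4,114.20, past the $4,050 cap; patient pays only $4,050 − $3,148.80 = $901.20.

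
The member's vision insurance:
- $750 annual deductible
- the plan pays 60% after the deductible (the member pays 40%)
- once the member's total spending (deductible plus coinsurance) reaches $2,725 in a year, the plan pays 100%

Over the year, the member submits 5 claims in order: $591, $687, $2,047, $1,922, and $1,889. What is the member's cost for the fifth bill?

$176.20

Claim 1 — $591: all of it applies to the deductible. Member owes $591 (running OOP $591).
Claim 2 — $687: $159 finishes the deductible; $528 goes to coinsurance; coinsurance $528 × 40% = $211.20. Member owes $370.20 (running OOP $961.20).
Claim 3 — $2,047: 40% coinsurance on $2,047 = $818.80. Member pays $818.80; OOP now $1,780.
Claim 4 — $1,922: 40% coinsurance on $1,922 = $768.80. Member owes $768.80 (running OOP $2,548.80).
Claim 5 — $1,889: deductible met; 40% of $1,889 = $755.60. That would push OOP to $3,304.40, over the $2,725 cap, so member pays $2,725 − $2,548.80 = $176.20.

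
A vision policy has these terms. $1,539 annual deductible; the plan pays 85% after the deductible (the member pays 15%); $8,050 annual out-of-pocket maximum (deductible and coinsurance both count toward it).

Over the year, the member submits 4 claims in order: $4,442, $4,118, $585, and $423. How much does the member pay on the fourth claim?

$63.45

Claim 1 — $4,442: $1,539 finishes the deductible; $2,903 goes to coinsurance; 15% of $2,903 = $435.45. Member owes $1,974.45 (running OOP $1,974.45).
Claim 2 — $4,118: 15% coinsurance on $4,118 = $617.70. Member pays $617.70; OOP now $2,592.15.
Claim 3 — $585: deductible already satisfied, so member's share is 15% × $585 = $87.75. Cost to member: $87.75. OOP to date $2,679.90.
Claim 4 — $423: deductible already satisfied, so member's share is 15% × $423 = $63.45. Cost to member: $63.45. OOP to date $2,743.35.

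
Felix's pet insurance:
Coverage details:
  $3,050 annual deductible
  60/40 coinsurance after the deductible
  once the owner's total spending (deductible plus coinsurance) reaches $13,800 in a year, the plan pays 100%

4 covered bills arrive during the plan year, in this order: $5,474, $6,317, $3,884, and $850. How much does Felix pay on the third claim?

Claim 1 ($5,474): deductible takes $3,050, $2,424 remains; owner's 40% is $969.60. Owner pays $4,019.60; OOP now $4,019.60.
Claim 2 ($6,317): 40% coinsurance on $6,317 = $2,526.80. Cost to owner: $2,526.80. OOP to date $6,546.40.
Claim 3 ($3,884): 40% coinsurance on $3,884 = $1,553.60. Cost to owner: $1,553.60. OOP to date $8,100.

$1,553.60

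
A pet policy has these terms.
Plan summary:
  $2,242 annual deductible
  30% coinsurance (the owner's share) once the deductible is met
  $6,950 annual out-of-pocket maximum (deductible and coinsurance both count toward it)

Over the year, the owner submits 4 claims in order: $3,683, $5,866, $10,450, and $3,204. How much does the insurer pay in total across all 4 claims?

$16,253

Claim 1 ($3,683): deductible takes $2,242, $1,441 remains; coinsurance $1,441 × 30% = $432.30. Owner owes $2,674.30 (running OOP $2,674.30). Plan pays $3,683 − $2,674.30 = $1,008.70.
Claim 2 ($5,866): deductible met; 30% of $5,866 = $1,759.80. Cost to owner: $1,759.80. OOP to date $4,434.10. Plan pays $5,866 − $1,759.80 = $4,106.20.
Claim 3 ($10,450): deductible already satisfied, so owner's share is 30% × $10,450 = $3,135. OOP would hit $7,569.10 > $6,950, so the cap limits the owner to $6,950 − $4,434.10 = $2,515.90. Insurer: $10,450 − $2,515.90 = $7,934.10.
Claim 4 ($3,204): 30% coinsurance on $3,204 = $961.20. Adding that to $6,950 gives $7,911.20, past the $6,950 cap; owner pays only $6,950 − $6,950 = $0. Insurer: $3,204 − $0 = $3,204.
Insurer total: $1,008.70 + $4,106.20 + $7,934.10 + $3,204 = $16,253.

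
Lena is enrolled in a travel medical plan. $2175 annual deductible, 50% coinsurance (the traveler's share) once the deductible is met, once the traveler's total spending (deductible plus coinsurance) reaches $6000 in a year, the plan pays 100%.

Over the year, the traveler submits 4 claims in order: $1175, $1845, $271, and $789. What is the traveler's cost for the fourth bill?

#1 ($1175): entire amount goes to the deductible. Cost to traveler: $1175. OOP to date $1175.
#2 ($1845): $1000 finishes the deductible; $845 goes to coinsurance; 50% of $845 = $422.50. Traveler pays $1422.50; OOP now $2597.50.
#3 ($271): 50% coinsurance on $271 = $135.50. Traveler owes $135.50 (running OOP $2733).
#4 ($789): deductible already satisfied, so traveler's share is 50% × $789 = $394.50. Traveler pays $394.50; OOP now $3127.50.

$394.50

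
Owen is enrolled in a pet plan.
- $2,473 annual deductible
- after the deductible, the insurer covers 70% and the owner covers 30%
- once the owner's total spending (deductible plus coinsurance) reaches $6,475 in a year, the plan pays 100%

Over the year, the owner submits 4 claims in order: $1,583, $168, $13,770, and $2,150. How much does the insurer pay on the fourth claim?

$2,062.40

Claim 1 — $1,583: all of it applies to the deductible. Owner pays $1,583; OOP now $1,583. Insurer: $1,583 − $1,583 = $0.
Claim 2 — $168: entire amount goes to the deductible. Owner owes $168 (running OOP $1,751). Plan pays $168 − $168 = $0.
Claim 3 — $13,770: $722 finishes the deductible; $13,048 goes to coinsurance; 30% of $13,048 = $3,914.40. Cost to owner: $4,636.40. OOP to date $6,387.40. Plan pays $13,770 − $4,636.40 = $9,133.60.
Claim 4 — $2,150: deductible met; 30% of $2,150 = $645. OOP would hit $7,032.40 > $6,475, so the cap limits the owner to $6,475 − $6,387.40 = $87.60. Insurer: $2,150 − $87.60 = $2,062.40.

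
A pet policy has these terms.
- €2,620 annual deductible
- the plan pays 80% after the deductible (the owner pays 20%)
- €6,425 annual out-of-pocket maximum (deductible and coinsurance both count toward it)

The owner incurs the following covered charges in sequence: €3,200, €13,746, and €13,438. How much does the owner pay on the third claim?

Claim 1 (€3,200): deductible takes €2,620, €580 remains; owner's 20% is €116. Cost to owner: €2,736. OOP to date €2,736.
Claim 2 (€13,746): 20% coinsurance on €13,746 = €2,749.20. Owner pays €2,749.20; OOP now €5,485.20.
Claim 3 (€13,438): 20% coinsurance on €13,438 = €2,687.60. That would push OOP to €8,172.80, over the €6,425 cap, so owner pays €6,425 − €5,485.20 = €939.80.

€939.80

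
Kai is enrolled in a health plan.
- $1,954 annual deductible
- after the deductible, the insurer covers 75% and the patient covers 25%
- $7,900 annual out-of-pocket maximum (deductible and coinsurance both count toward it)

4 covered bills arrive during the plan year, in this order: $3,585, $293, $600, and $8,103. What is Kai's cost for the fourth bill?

$2,025.75

#1 ($3,585): $1,954 finishes the deductible; $1,631 goes to coinsurance; 25% of $1,631 = $407.75. Patient pays $2,361.75; OOP now $2,361.75.
#2 ($293): 25% coinsurance on $293 = $73.25. Cost to patient: $73.25. OOP to date $2,435.
#3 ($600): deductible met; 25% of $600 = $150. Patient pays $150; OOP now $2,585.
#4 ($8,103): deductible already satisfied, so patient's share is 25% × $8,103 = $2,025.75. Patient owes $2,025.75 (running OOP $4,610.75).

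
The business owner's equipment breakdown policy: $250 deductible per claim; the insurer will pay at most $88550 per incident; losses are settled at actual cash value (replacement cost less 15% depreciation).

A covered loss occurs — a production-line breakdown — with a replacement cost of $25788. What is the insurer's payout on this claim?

Depreciate 15%: the covered value is $25788 × 0.85 = $21919.80.
Subtract the deductible: $21919.80 − $250 = $21669.80.
That's under the $88550 cap, so the insurer reimburses the full $21669.80.

$21669.80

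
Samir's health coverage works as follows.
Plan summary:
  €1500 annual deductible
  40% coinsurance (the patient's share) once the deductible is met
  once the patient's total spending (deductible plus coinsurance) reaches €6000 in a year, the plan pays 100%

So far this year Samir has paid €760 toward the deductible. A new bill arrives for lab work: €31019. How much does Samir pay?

€5240

Remaining deductible: €1500 − €760 = €740.
That leaves €31019 − €740 = €30279 for coinsurance.
Patient's 40% share of €30279 is €12111.60.
That puts the patient's cost at €740 + €12111.60 = €12851.60 before any cap.
Year-to-date out-of-pocket would reach €760 + €12851.60 = €13611.60, above the €6000 maximum, so the patient pays only €6000 − €760 = €5240.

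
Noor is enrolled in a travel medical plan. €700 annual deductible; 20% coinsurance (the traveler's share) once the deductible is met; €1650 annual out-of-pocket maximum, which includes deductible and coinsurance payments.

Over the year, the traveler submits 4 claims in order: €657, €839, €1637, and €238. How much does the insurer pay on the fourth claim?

Claim 1 — €657: entire amount goes to the deductible. Cost to traveler: €657. OOP to date €657. Plan pays €657 − €657 = €0.
Claim 2 — €839: €43 finishes the deductible; €796 goes to coinsurance; 20% of €796 = €159.20. Traveler owes €202.20 (running OOP €859.20). Insurer: €839 − €202.20 = €636.80.
Claim 3 — €1637: deductible met; 20% of €1637 = €327.40. Cost to traveler: €327.40. OOP to date €1186.60. Plan pays €1637 − €327.40 = €1309.60.
Claim 4 — €238: deductible already satisfied, so traveler's share is 20% × €238 = €47.60. Cost to traveler: €47.60. OOP to date €1234.20. Plan pays €238 − €47.60 = €190.40.

€190.40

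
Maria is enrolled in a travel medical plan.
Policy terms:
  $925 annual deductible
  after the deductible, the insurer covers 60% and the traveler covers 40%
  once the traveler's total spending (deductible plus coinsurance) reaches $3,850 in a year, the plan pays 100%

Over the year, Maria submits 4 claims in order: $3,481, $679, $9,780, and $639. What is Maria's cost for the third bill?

$1,631

#1 ($3,481): $925 to deductible, leaving $2,556; coinsurance $2,556 × 40% = $1,022.40. Traveler owes $1,947.40 (running OOP $1,947.40).
#2 ($679): deductible already satisfied, so traveler's share is 40% × $679 = $271.60. Traveler owes $271.60 (running OOP $2,219).
#3 ($9,780): 40% coinsurance on $9,780 = $3,912. That would push OOP to $6,131, over the $3,850 cap, so traveler pays $3,850 − $2,219 = $1,631.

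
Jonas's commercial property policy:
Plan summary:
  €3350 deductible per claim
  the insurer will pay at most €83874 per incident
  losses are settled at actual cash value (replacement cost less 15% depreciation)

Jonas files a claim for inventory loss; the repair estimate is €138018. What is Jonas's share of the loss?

€54144

Depreciate 15%: the covered value is €138018 × 0.85 = €117315.30.
Less the €3350 deductible: €117315.30 − €3350 = €113965.30.
The €83874 per-incident cap binds; insurer pays €83874.
The business bears the rest of the original loss: €138018 − €83874 = €54144.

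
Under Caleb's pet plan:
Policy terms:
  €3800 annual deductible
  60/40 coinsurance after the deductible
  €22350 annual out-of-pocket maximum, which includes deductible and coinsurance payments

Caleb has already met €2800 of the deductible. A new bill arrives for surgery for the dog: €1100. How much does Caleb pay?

€1040

Remaining deductible: €3800 − €2800 = €1000.
After the €1000 deductible portion, €1100 − €1000 = €100 is subject to coinsurance.
Owner's 40% share of €100 is €40.
Owner responsibility before any cap: €1000 + €40 = €1040.
Cumulative spending €2800 + €1040 = €3840 stays under the €22350 maximum.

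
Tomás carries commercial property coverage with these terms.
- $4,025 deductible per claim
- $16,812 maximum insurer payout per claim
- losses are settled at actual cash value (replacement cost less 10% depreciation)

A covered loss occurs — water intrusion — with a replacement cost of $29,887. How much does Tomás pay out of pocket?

$13,075

Actual cash value after 10% depreciation: $29,887 × 90% = $26,898.30.
Less the $4,025 deductible: $26,898.30 − $4,025 = $22,873.30.
$22,873.30 exceeds the $16,812 limit, so the insurer pays the limit: $16,812.
Business's share is the uncovered remainder: $29,887 − $16,812 = $13,075.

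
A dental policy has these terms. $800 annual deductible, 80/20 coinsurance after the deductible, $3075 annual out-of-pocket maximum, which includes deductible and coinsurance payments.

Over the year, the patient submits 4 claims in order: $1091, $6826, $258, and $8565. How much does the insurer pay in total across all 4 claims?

#1 ($1091): $800 to deductible, leaving $291; coinsurance $291 × 20% = $58.20. Cost to patient: $858.20. OOP to date $858.20. Insurer: $1091 − $858.20 = $232.80.
#2 ($6826): deductible already satisfied, so patient's share is 20% × $6826 = $1365.20. Patient owes $1365.20 (running OOP $2223.40). Insurer: $6826 − $1365.20 = $5460.80.
#3 ($258): 20% coinsurance on $258 = $51.60. Patient pays $51.60; OOP now $2275. Plan pays $258 − $51.60 = $206.40.
#4 ($8565): deductible already satisfied, so patient's share is 20% × $8565 = $1713. OOP would hit $3988 > $3075, so the cap limits the patient to $3075 − $2275 = $800. Insurer: $8565 − $800 = $7765.
Insurer total: $232.80 + $5460.80 + $206.40 + $7765 = $13665.

$13665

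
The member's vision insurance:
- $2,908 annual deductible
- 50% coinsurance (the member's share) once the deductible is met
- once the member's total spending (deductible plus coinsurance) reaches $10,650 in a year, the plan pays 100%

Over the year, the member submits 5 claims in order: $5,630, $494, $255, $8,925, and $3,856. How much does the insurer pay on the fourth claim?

$4,462.50

Claim 1 — $5,630: deductible takes $2,908, $2,722 remains; member's 50% is $1,361. Member pays $4,269; OOP now $4,269. Insurer: $5,630 − $4,269 = $1,361.
Claim 2 — $494: deductible already satisfied, so member's share is 50% × $494 = $247. Cost to member: $247. OOP to date $4,516. Plan pays $494 − $247 = $247.
Claim 3 — $255: deductible met; 50% of $255 = $127.50. Cost to member: $127.50. OOP to date $4,643.50. Plan pays $255 − $127.50 = $127.50.
Claim 4 — $8,925: 50% coinsurance on $8,925 = $4,462.50. Cost to member: $4,462.50. OOP to date $9,106. Plan pays $8,925 − $4,462.50 = $4,462.50.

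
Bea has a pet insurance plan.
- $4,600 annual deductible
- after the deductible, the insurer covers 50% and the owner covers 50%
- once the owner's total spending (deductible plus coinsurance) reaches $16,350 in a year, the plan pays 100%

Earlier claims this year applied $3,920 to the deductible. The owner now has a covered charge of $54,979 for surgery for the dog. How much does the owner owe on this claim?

Deductible still to meet: $4,600 − $3,920 = $680.
After the $680 deductible portion, $54,979 − $680 = $54,299 is subject to coinsurance.
Coinsurance: $54,299 × 50% = $27,149.50.
Owner responsibility before any cap: $680 + $27,149.50 = $27,829.50.
That would bring total out-of-pocket to $31,749.50, past the $16,350 cap. The owner is capped at $16,350 − $3,920 = $12,430 on this claim.

$12,430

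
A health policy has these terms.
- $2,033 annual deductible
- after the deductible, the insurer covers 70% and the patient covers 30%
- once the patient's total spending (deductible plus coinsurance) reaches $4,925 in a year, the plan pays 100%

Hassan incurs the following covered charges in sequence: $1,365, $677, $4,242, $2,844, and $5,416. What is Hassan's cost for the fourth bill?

Claim 1 ($1,365): entire amount goes to the deductible. Patient owes $1,365 (running OOP $1,365).
Claim 2 ($677): $668 to deductible, leaving $9; patient's 30% is $2.70. Patient pays $670.70; OOP now $2,035.70.
Claim 3 ($4,242): deductible already satisfied, so patient's share is 30% × $4,242 = $1,272.60. Cost to patient: $1,272.60. OOP to date $3,308.30.
Claim 4 ($2,844): 30% coinsurance on $2,844 = $853.20. Cost to patient: $853.20. OOP to date $4,161.50.

$853.20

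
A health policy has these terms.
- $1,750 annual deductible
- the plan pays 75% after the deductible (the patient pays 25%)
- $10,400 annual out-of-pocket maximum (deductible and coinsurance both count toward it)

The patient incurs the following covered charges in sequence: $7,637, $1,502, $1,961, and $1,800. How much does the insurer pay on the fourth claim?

Claim 1 — $7,637: $1,750 to deductible, leaving $5,887; patient's 25% is $1,471.75. Patient pays $3,221.75; OOP now $3,221.75. Insurer: $7,637 − $3,221.75 = $4,415.25.
Claim 2 — $1,502: 25% coinsurance on $1,502 = $375.50. Patient owes $375.50 (running OOP $3,597.25). Insurer: $1,502 − $375.50 = $1,126.50.
Claim 3 — $1,961: deductible met; 25% of $1,961 = $490.25. Patient owes $490.25 (running OOP $4,087.50). Plan pays $1,961 − $490.25 = $1,470.75.
Claim 4 — $1,800: deductible met; 25% of $1,800 = $450. Patient owes $450 (running OOP $4,537.50). Insurer: $1,800 − $450 = $1,350.

$1,350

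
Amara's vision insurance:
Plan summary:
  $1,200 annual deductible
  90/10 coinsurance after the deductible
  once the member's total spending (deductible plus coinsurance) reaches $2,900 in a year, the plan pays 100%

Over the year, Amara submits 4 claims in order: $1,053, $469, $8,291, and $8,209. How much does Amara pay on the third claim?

$829.10

Claim 1 ($1,053): entire amount goes to the deductible. Member owes $1,053 (running OOP $1,053).
Claim 2 ($469): deductible takes $147, $322 remains; coinsurance $322 × 10% = $32.20. Cost to member: $179.20. OOP to date $1,232.20.
Claim 3 ($8,291): deductible already satisfied, so member's share is 10% × $8,291 = $829.10. Cost to member: $829.10. OOP to date $2,061.30.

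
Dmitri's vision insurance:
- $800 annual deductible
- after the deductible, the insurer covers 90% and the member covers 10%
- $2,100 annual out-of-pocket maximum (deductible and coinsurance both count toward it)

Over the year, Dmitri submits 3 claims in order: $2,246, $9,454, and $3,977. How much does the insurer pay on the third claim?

$3,767

Claim 1 ($2,246): $800 finishes the deductible; $1,446 goes to coinsurance; member's 10% is $144.60. Member pays $944.60; OOP now $944.60. Plan pays $2,246 − $944.60 = $1,301.40.
Claim 2 ($9,454): deductible already satisfied, so member's share is 10% × $9,454 = $945.40. Cost to member: $945.40. OOP to date $1,890. Insurer: $9,454 − $945.40 = $8,508.60.
Claim 3 ($3,977): deductible met; 10% of $3,977 = $397.70. OOP would hit $2,287.70 > $2,100, so the cap limits the member to $2,100 − $1,890 = $210. Plan pays $3,977 − $210 = $3,767.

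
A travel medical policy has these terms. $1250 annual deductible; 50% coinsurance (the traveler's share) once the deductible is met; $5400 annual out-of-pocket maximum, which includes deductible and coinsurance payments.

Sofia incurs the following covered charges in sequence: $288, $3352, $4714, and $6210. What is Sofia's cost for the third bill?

Bill 1, $288: all of it applies to the deductible. Cost to traveler: $288. OOP to date $288.
Bill 2, $3352: $962 to deductible, leaving $2390; coinsurance $2390 × 50% = $1195. Traveler pays $2157; OOP now $2445.
Bill 3, $4714: deductible met; 50% of $4714 = $2357. Traveler pays $2357; OOP now $4802.

$2357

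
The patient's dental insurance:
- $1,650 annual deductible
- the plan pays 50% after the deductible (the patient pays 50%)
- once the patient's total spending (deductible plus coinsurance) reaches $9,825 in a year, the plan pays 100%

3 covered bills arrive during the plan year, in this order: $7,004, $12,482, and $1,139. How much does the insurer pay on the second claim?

Claim 1 — $7,004: $1,650 finishes the deductible; $5,354 goes to coinsurance; 50% of $5,354 = $2,677. Patient pays $4,327; OOP now $4,327. Plan pays $7,004 − $4,327 = $2,677.
Claim 2 — $12,482: 50% coinsurance on $12,482 = $6,241. Adding that to $4,327 gives $10,568, past the $9,825 cap; patient pays only $9,825 − $4,327 = $5,498. Plan pays $12,482 − $5,498 = $6,984.

$6,984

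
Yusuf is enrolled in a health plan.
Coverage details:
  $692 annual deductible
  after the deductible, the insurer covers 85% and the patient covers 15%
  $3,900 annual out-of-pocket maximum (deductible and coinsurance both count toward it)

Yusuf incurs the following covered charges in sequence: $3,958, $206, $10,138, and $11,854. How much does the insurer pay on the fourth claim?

$10,687.50

Claim 1 — $3,958: deductible takes $692, $3,266 remains; 15% of $3,266 = $489.90. Cost to patient: $1,181.90. OOP to date $1,181.90. Insurer: $3,958 − $1,181.90 = $2,776.10.
Claim 2 — $206: deductible already satisfied, so patient's share is 15% × $206 = $30.90. Patient pays $30.90; OOP now $1,212.80. Insurer: $206 − $30.90 = $175.10.
Claim 3 — $10,138: 15% coinsurance on $10,138 = $1,520.70. Patient pays $1,520.70; OOP now $2,733.50. Plan pays $10,138 − $1,520.70 = $8,617.30.
Claim 4 — $11,854: deductible already satisfied, so patient's share is 15% × $11,854 = $1,778.10. OOP would hit $4,511.60 > $3,900, so the cap limits the patient to $3,900 − $2,733.50 = $1,166.50. Plan pays $11,854 − $1,166.50 = $10,687.50.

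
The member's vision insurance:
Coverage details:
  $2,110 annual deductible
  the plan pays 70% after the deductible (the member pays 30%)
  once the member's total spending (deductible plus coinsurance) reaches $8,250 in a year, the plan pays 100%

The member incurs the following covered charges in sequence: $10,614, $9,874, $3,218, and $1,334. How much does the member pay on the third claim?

$626.60

#1 ($10,614): $2,110 finishes the deductible; $8,504 goes to coinsurance; member's 30% is $2,551.20. Member pays $4,661.20; OOP now $4,661.20.
#2 ($9,874): deductible met; 30% of $9,874 = $2,962.20. Member pays $2,962.20; OOP now $7,623.40.
#3 ($3,218): deductible already satisfied, so member's share is 30% × $3,218 = $965.40. Adding that to $7,623.40 gives $8,588.80, past the $8,250 cap; member pays only $8,250 − $7,623.40 = $626.60.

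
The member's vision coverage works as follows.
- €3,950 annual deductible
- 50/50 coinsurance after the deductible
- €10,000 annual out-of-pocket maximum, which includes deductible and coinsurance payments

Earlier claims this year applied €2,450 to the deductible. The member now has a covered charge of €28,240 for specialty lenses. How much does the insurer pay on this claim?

€20,690

€2,450 of the €3,950 deductible is already met, leaving €1,500.
After the €1,500 deductible portion, €28,240 − €1,500 = €26,740 is subject to coinsurance.
Coinsurance: €26,740 × 50% = €13,370.
So the member owes €1,500 + €13,370 = €14,870 before any cap.
Adding €14,870 to the €2,450 already spent would give €17,320, which exceeds the €10,000 cap; the member pays just €10,000 − €2,450 = €7,550.
Insurer pays the balance: €28,240 − €7,550 = €20,690.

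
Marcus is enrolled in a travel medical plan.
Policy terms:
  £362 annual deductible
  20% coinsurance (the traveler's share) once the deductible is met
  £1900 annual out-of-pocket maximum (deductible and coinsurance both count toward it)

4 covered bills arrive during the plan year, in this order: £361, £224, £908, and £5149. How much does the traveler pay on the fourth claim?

Claim 1 (£361): entire amount goes to the deductible. Traveler owes £361 (running OOP £361).
Claim 2 (£224): £1 to deductible, leaving £223; 20% of £223 = £44.60. Cost to traveler: £45.60. OOP to date £406.60.
Claim 3 (£908): 20% coinsurance on £908 = £181.60. Traveler owes £181.60 (running OOP £588.20).
Claim 4 (£5149): deductible met; 20% of £5149 = £1029.80. Cost to traveler: £1029.80. OOP to date £1618.

£1029.80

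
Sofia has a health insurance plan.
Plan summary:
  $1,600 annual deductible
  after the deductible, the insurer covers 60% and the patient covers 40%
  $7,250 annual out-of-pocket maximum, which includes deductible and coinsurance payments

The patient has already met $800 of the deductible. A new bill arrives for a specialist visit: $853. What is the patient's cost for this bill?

Remaining deductible: $1,600 − $800 = $800.
That leaves $853 − $800 = $53 for coinsurance.
40% of $53 = $21.20 falls to the patient.
So the patient owes $800 + $21.20 = $821.20 before any cap.
Cumulative spending $800 + $821.20 = $1,621.20 stays under the $7,250 maximum.

$821.20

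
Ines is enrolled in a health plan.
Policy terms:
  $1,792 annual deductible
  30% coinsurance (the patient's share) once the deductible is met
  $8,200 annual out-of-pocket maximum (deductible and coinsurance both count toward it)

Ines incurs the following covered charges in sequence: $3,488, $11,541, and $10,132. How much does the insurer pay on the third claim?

Claim 1 — $3,488: deductible takes $1,792, $1,696 remains; coinsurance $1,696 × 30% = $508.80. Patient pays $2,300.80; OOP now $2,300.80. Plan pays $3,488 − $2,300.80 = $1,187.20.
Claim 2 — $11,541: deductible met; 30% of $11,541 = $3,462.30. Patient owes $3,462.30 (running OOP $5,763.10). Plan pays $11,541 − $3,462.30 = $8,078.70.
Claim 3 — $10,132: deductible met; 30% of $10,132 = $3,039.60. That would push OOP to $8,802.70, over the $8,200 cap, so patient pays $8,200 − $5,763.10 = $2,436.90. Plan pays $10,132 − $2,436.90 = $7,695.10.

$7,695.10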